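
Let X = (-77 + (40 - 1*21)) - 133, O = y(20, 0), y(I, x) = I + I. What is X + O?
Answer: -151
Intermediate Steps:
y(I, x) = 2*I
O = 40 (O = 2*20 = 40)
X = -191 (X = (-77 + (40 - 21)) - 133 = (-77 + 19) - 133 = -58 - 133 = -191)
X + O = -191 + 40 = -151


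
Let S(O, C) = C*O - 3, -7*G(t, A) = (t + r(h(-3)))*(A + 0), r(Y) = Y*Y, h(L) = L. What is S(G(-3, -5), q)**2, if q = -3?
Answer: 12321/49 ≈ 251.45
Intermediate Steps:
r(Y) = Y**2
G(t, A) = -A*(9 + t)/7 (G(t, A) = -(t + (-3)**2)*(A + 0)/7 = -(t + 9)*A/7 = -(9 + t)*A/7 = -A*(9 + t)/7)
S(O, C) = -3 + C*O
S(G(-3, -5), q)**2 = (-3 - (-3)*(-5)*(9 - 3)/7)**2 = (-3 - (-3)*(-5)*6/7)**2 = (-3 - 3*30/7)**2 = (-3 - 90/7)**2 = (-111/7)**2 = 12321/49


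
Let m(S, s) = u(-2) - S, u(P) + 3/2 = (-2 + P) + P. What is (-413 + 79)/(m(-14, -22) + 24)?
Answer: -668/61 ≈ -10.951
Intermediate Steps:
u(P) = -7/2 + 2*P (u(P) = -3/2 + ((-2 + P) + P) = -3/2 + (-2 + 2*P) = -7/2 + 2*P)
m(S, s) = -15/2 - S (m(S, s) = (-7/2 + 2*(-2)) - S = (-7/2 - 4) - S = -15/2 - S)
(-413 + 79)/(m(-14, -22) + 24) = (-413 + 79)/((-15/2 - 1*(-14)) + 24) = -334/((-15/2 + 14) + 24) = -334/(13/2 + 24) = -334/61/2 = -334*2/61 = -668/61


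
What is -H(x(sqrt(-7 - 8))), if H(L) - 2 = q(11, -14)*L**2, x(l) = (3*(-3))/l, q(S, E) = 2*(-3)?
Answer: -172/5 ≈ -34.400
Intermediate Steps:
q(S, E) = -6
x(l) = -9/l
H(L) = 2 - 6*L**2
-H(x(sqrt(-7 - 8))) = -(2 - 6*81/(-7 - 8)) = -(2 - 6*(-9*(-I*sqrt(15)/15))**2) = -(2 - 6*(-(-3)*I*sqrt(15)/5)**2) = -(2 - 6*(3*I*sqrt(15)/5)**2) = -(2 - 6*(-27/5)) = -(2 + 162/5) = -1*172/5 = -172/5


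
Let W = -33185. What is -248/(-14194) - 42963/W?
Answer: 309023351/235513945 ≈ 1.3121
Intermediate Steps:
-248/(-14194) - 42963/W = -248/(-14194) - 42963/(-33185) = -248*(-1/14194) - 42963*(-1/33185) = 124/7097 + 42963/33185 = 309023351/235513945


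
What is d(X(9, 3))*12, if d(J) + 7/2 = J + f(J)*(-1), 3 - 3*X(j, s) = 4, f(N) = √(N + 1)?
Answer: -46 - 4*√6 ≈ -55.798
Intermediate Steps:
f(N) = √(1 + N)
X(j, s) = -⅓ (X(j, s) = 1 - ⅓*4 = 1 - 4/3 = -⅓)
d(J) = -7/2 + J - √(1 + J) (d(J) = -7/2 + (J + √(1 + J)*(-1)) = -7/2 + (J - √(1 + J)) = -7/2 + J - √(1 + J))
d(X(9, 3))*12 = (-7/2 - ⅓ - √(1 - ⅓))*12 = (-7/2 - ⅓ - √(⅔))*12 = (-7/2 - ⅓ - √6/3)*12 = (-23/6 - √6/3)*12 = -46 - 4*√6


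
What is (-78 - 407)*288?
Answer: -139680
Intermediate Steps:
(-78 - 407)*288 = -485*288 = -139680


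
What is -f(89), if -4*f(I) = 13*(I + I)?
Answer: 1157/2 ≈ 578.50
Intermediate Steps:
f(I) = -13*I/2 (f(I) = -13*(I + I)/4 = -13*2*I/4 = -13*I/2)
-f(89) = -(-13)*89/2 = -1*(-1157/2) = 1157/2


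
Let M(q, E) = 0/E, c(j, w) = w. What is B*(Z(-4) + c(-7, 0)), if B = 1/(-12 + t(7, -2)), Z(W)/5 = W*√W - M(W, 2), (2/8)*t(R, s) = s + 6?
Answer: -10*I ≈ -10.0*I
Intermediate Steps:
t(R, s) = 24 + 4*s (t(R, s) = 4*(s + 6) = 4*(6 + s) = 24 + 4*s)
M(q, E) = 0
Z(W) = 5*W^(3/2) (Z(W) = 5*(W*√W - 1*0) = 5*(W^(3/2) + 0) = 5*W^(3/2))
B = ¼ (B = 1/(-12 + (24 + 4*(-2))) = 1/(-12 + (24 - 8)) = 1/(-12 + 16) = 1/4 = ¼ ≈ 0.25000)
B*(Z(-4) + c(-7, 0)) = (5*(-4)^(3/2) + 0)/4 = (5*(-8*I) + 0)/4 = (-40*I + 0)/4 = (-40*I)/4 = -10*I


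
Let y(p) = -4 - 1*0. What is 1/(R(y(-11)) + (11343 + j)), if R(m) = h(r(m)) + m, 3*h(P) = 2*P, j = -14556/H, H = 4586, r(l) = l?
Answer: 6879/77960803 ≈ 8.8237e-5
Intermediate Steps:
y(p) = -4 (y(p) = -4 + 0 = -4)
j = -7278/2293 (j = -14556/4586 = -14556*1/4586 = -7278/2293 ≈ -3.1740)
h(P) = 2*P/3 (h(P) = (2*P)/3 = 2*P/3)
R(m) = 5*m/3 (R(m) = 2*m/3 + m = 5*m/3)
1/(R(y(-11)) + (11343 + j)) = 1/((5/3)*(-4) + (11343 - 7278/2293)) = 1/(-20/3 + 26002221/2293) = 1/(77960803/6879) = 6879/77960803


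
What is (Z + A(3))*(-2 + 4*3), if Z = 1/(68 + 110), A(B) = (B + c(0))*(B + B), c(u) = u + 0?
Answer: 16025/89 ≈ 180.06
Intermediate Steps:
c(u) = u
A(B) = 2*B² (A(B) = (B + 0)*(B + B) = B*(2*B) = 2*B²)
Z = 1/178 ≈ 0.0056180
(Z + A(3))*(-2 + 4*3) = (1/178 + 2*3²)*(-2 + 4*3) = (1/178 + 2*9)*(-2 + 12) = (1/178 + 18)*10 = (3205/178)*10 = 16025/89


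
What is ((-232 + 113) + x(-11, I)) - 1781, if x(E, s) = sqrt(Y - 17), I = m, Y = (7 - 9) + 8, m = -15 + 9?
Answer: -1900 + I*sqrt(11) ≈ -1900.0 + 3.3166*I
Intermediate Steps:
m = -6
Y = 6 (Y = -2 + 8 = 6)
I = -6
x(E, s) = I*sqrt(11) (x(E, s) = sqrt(6 - 17) = sqrt(-11) = I*sqrt(11))
((-232 + 113) + x(-11, I)) - 1781 = ((-232 + 113) + I*sqrt(11)) - 1781 = (-119 + I*sqrt(11)) - 1781 = -1900 + I*sqrt(11)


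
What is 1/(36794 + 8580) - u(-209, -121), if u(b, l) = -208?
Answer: 9437793/45374 ≈ 208.00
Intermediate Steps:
1/(36794 + 8580) - u(-209, -121) = 1/(36794 + 8580) - 1*(-208) = 1/45374 + 208 = 9437793/45374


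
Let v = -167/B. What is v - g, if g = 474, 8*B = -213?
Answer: -99626/213 ≈ -467.73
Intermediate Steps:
B = -213/8 (B = (⅛)*(-213) = -213/8 ≈ -26.625)
v = 1336/213 (v = -167/(-213/8) = -167*(-8/213) = 1336/213 ≈ 6.2723)
v - g = 1336/213 - 1*474 = 1336/213 - 474 = -99626/213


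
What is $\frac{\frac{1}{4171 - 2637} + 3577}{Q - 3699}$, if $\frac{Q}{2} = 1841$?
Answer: $- \frac{5487119}{26078} \approx -210.41$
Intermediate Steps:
$Q = 3682$ ($Q = 2 \cdot 1841 = 3682$)
$\frac{\frac{1}{4171 - 2637} + 3577}{Q - 3699} = \frac{\frac{1}{4171 - 2637} + 3577}{3682 - 3699} = \frac{\frac{1}{1534} + 3577}{-17} = \left(\frac{1}{1534} + 3577\right) \left(- \frac{1}{17}\right) = \frac{5487119}{1534} \left(- \frac{1}{17}\right) = - \frac{5487119}{26078}$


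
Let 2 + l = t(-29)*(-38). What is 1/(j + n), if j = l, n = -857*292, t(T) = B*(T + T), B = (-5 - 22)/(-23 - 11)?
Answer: -17/4224428 ≈ -4.0242e-6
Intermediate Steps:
B = 27/34 (B = -27/(-34) = -27*(-1/34) = 27/34 ≈ 0.79412)
t(T) = 27*T/17 (t(T) = 27*(T + T)/34 = 27*(2*T)/34 = 27*T/17)
n = -250244
l = 29720/17 (l = -2 + ((27/17)*(-29))*(-38) = -2 - 783/17*(-38) = -2 + 29754/17 = 29720/17 ≈ 1748.2)
j = 29720/17 ≈ 1748.2
1/(j + n) = 1/(29720/17 - 250244) = 1/(-4224428/17) = -17/4224428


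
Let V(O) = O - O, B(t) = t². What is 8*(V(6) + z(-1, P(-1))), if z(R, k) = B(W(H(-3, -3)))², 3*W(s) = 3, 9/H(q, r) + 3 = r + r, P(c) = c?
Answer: 8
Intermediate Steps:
H(q, r) = 9/(-3 + 2*r) (H(q, r) = 9/(-3 + (r + r)) = 9/(-3 + 2*r))
W(s) = 1 (W(s) = (⅓)*3 = 1)
z(R, k) = 1 (z(R, k) = (1²)² = 1² = 1)
V(O) = 0
8*(V(6) + z(-1, P(-1))) = 8*(0 + 1) = 8*1 = 8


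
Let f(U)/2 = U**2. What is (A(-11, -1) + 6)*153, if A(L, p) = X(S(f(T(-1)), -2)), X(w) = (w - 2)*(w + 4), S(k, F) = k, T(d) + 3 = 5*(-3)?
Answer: 64443294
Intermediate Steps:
T(d) = -18 (T(d) = -3 + 5*(-3) = -3 - 15 = -18)
f(U) = 2*U**2
X(w) = (-2 + w)*(4 + w)
A(L, p) = 421192 (A(L, p) = -8 + (2*(-18)**2)**2 + 2*(2*(-18)**2) = -8 + (2*324)**2 + 2*(2*324) = -8 + 648**2 + 2*648 = -8 + 419904 + 1296 = 421192)
(A(-11, -1) + 6)*153 = (421192 + 6)*153 = 421198*153 = 64443294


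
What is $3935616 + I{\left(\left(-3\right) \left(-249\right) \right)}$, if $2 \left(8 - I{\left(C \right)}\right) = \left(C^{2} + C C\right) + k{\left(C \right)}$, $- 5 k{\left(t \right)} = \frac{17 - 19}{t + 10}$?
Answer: $\frac{12784272774}{3785} \approx 3.3776 \cdot 10^{6}$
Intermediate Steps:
$k{\left(t \right)} = \frac{2}{5 \left(10 + t\right)}$ ($k{\left(t \right)} = - \frac{\left(17 - 19\right) \frac{1}{t + 10}}{5} = - \frac{\left(-2\right) \frac{1}{10 + t}}{5} = \frac{2}{5 \left(10 + t\right)}$)
$I{\left(C \right)} = 8 - C^{2} - \frac{1}{5 \left(10 + C\right)}$ ($I{\left(C \right)} = 8 - \frac{\left(C^{2} + C C\right) + \frac{2}{5 \left(10 + C\right)}}{2} = 8 - \frac{\left(C^{2} + C^{2}\right) + \frac{2}{5 \left(10 + C\right)}}{2} = 8 - \frac{2 C^{2} + \frac{2}{5 \left(10 + C\right)}}{2} = 8 - \left(C^{2} + \frac{1}{5 \left(10 + C\right)}\right) = 8 - C^{2} - \frac{1}{5 \left(10 + C\right)}$)
$3935616 + I{\left(\left(-3\right) \left(-249\right) \right)} = 3935616 + \frac{- \frac{1}{5} + \left(8 - \left(\left(-3\right) \left(-249\right)\right)^{2}\right) \left(10 - -747\right)}{10 - -747} = 3935616 + \frac{- \frac{1}{5} + \left(8 - 747^{2}\right) \left(10 + 747\right)}{10 + 747} = 3935616 + \frac{- \frac{1}{5} + \left(8 - 558009\right) 757}{757} = 3935616 + \frac{- \frac{1}{5} - 422406757}{757} = 3935616 + \frac{1}{757} \left(- \frac{2112033786}{5}\right) = 3935616 - \frac{2112033786}{3785} = \frac{12784272774}{3785}$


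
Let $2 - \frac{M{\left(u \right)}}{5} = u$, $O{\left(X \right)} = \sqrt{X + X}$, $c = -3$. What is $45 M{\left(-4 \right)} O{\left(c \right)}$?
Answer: $1350 i \sqrt{6} \approx 3306.8 i$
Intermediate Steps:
$O{\left(X \right)} = \sqrt{2} \sqrt{X}$ ($O{\left(X \right)} = \sqrt{2 X} = \sqrt{2} \sqrt{X}$)
$M{\left(u \right)} = 10 - 5 u$
$45 M{\left(-4 \right)} O{\left(c \right)} = 45 \left(10 - -20\right) \sqrt{2} \sqrt{-3} = 45 \left(10 + 20\right) \sqrt{2} i \sqrt{3} = 45 \cdot 30 i \sqrt{6} = 1350 i \sqrt{6}$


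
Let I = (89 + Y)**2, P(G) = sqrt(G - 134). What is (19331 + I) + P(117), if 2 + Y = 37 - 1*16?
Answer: 30995 + I*sqrt(17) ≈ 30995.0 + 4.1231*I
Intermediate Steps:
Y = 19 (Y = -2 + (37 - 1*16) = -2 + (37 - 16) = -2 + 21 = 19)
P(G) = sqrt(-134 + G)
I = 11664 (I = (89 + 19)**2 = 108**2 = 11664)
(19331 + I) + P(117) = (19331 + 11664) + sqrt(-134 + 117) = 30995 + sqrt(-17) = 30995 + I*sqrt(17)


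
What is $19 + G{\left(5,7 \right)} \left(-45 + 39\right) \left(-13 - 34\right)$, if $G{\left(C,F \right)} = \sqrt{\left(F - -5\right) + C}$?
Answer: $19 + 282 \sqrt{17} \approx 1181.7$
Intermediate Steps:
$G{\left(C,F \right)} = \sqrt{5 + C + F}$ ($G{\left(C,F \right)} = \sqrt{\left(F + 5\right) + C} = \sqrt{\left(5 + F\right) + C} = \sqrt{5 + C + F}$)
$19 + G{\left(5,7 \right)} \left(-45 + 39\right) \left(-13 - 34\right) = 19 + \sqrt{5 + 5 + 7} \left(-45 + 39\right) \left(-13 - 34\right) = 19 + \sqrt{17} \left(\left(-6\right) \left(-47\right)\right) = 19 + \sqrt{17} \cdot 282 = 19 + 282 \sqrt{17}$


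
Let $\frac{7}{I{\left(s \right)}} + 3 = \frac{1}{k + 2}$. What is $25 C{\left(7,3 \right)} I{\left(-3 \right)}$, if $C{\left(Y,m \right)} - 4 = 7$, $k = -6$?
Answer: $- \frac{7700}{13} \approx -592.31$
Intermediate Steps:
$C{\left(Y,m \right)} = 11$ ($C{\left(Y,m \right)} = 4 + 7 = 11$)
$I{\left(s \right)} = - \frac{28}{13}$ ($I{\left(s \right)} = \frac{7}{-3 + \frac{1}{-6 + 2}} = \frac{7}{-3 + \frac{1}{-4}} = \frac{7}{-3 - \frac{1}{4}} = \frac{7}{- \frac{13}{4}} = 7 \left(- \frac{4}{13}\right) = - \frac{28}{13}$)
$25 C{\left(7,3 \right)} I{\left(-3 \right)} = 25 \cdot 11 \left(- \frac{28}{13}\right) = 275 \left(- \frac{28}{13}\right) = - \frac{7700}{13}$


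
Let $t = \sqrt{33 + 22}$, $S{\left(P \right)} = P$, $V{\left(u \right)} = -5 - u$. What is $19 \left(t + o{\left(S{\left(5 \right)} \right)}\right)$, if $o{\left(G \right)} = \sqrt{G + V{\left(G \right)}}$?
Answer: $19 \sqrt{55} + 19 i \sqrt{5} \approx 140.91 + 42.485 i$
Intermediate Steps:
$t = \sqrt{55} \approx 7.4162$
$o{\left(G \right)} = i \sqrt{5}$ ($o{\left(G \right)} = \sqrt{G - \left(5 + G\right)} = \sqrt{-5} = i \sqrt{5}$)
$19 \left(t + o{\left(S{\left(5 \right)} \right)}\right) = 19 \left(\sqrt{55} + i \sqrt{5}\right) = 19 \sqrt{55} + 19 i \sqrt{5}$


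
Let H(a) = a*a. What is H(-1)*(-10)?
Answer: -10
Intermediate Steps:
H(a) = a²
H(-1)*(-10) = (-1)²*(-10) = 1*(-10) = -10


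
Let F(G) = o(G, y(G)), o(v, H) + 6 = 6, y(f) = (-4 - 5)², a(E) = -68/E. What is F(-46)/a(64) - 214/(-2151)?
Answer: 214/2151 ≈ 0.099489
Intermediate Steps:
y(f) = 81 (y(f) = (-9)² = 81)
o(v, H) = 0 (o(v, H) = -6 + 6 = 0)
F(G) = 0
F(-46)/a(64) - 214/(-2151) = 0/((-68/64)) - 214/(-2151) = 0/((-68*1/64)) - 214*(-1/2151) = 0/(-17/16) + 214/2151 = 0*(-16/17) + 214/2151 = 0 + 214/2151 = 214/2151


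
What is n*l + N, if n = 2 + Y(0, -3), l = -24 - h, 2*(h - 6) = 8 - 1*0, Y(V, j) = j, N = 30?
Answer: 64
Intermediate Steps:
h = 10 (h = 6 + (8 - 1*0)/2 = 6 + (8 + 0)/2 = 6 + (½)*8 = 6 + 4 = 10)
l = -34 (l = -24 - 1*10 = -24 - 10 = -34)
n = -1 (n = 2 - 3 = -1)
n*l + N = -1*(-34) + 30 = 34 + 30 = 64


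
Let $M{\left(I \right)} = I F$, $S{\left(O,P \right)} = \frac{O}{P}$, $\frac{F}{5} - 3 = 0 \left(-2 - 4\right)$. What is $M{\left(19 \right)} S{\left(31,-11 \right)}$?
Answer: $- \frac{8835}{11} \approx -803.18$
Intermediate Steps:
$F = 15$ ($F = 15 + 5 \cdot 0 \left(-2 - 4\right) = 15 + 5 \cdot 0 \left(-6\right) = 15 + 5 \cdot 0 = 15 + 0 = 15$)
$M{\left(I \right)} = 15 I$ ($M{\left(I \right)} = I 15 = 15 I$)
$M{\left(19 \right)} S{\left(31,-11 \right)} = 15 \cdot 19 \frac{31}{-11} = 285 \cdot 31 \left(- \frac{1}{11}\right) = 285 \left(- \frac{31}{11}\right) = - \frac{8835}{11}$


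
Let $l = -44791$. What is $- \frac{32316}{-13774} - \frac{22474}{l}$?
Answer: $\frac{878511416}{308475617} \approx 2.8479$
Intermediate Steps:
$- \frac{32316}{-13774} - \frac{22474}{l} = - \frac{32316}{-13774} - \frac{22474}{-44791} = \left(-32316\right) \left(- \frac{1}{13774}\right) - - \frac{22474}{44791} = \frac{16158}{6887} + \frac{22474}{44791} = \frac{878511416}{308475617}$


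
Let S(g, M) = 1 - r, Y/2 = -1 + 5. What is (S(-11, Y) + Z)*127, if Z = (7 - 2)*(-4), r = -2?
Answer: -2159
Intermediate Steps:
Y = 8 (Y = 2*(-1 + 5) = 2*4 = 8)
Z = -20 (Z = 5*(-4) = -20)
S(g, M) = 3 (S(g, M) = 1 - 1*(-2) = 1 + 2 = 3)
(S(-11, Y) + Z)*127 = (3 - 20)*127 = -17*127 = -2159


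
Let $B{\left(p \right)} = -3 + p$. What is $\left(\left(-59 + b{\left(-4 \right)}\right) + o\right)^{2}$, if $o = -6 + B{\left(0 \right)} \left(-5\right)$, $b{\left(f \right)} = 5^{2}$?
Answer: $625$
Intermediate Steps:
$b{\left(f \right)} = 25$
$o = 9$ ($o = -6 + \left(-3 + 0\right) \left(-5\right) = -6 - -15 = -6 + 15 = 9$)
$\left(\left(-59 + b{\left(-4 \right)}\right) + o\right)^{2} = \left(\left(-59 + 25\right) + 9\right)^{2} = \left(-34 + 9\right)^{2} = \left(-25\right)^{2} = 625$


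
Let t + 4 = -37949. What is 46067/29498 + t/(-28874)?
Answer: 87488434/30418759 ≈ 2.8761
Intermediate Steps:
t = -37953 (t = -4 - 37949 = -37953)
46067/29498 + t/(-28874) = 46067/29498 - 37953/(-28874) = 46067*(1/29498) - 37953*(-1/28874) = 6581/4214 + 37953/28874 = 87488434/30418759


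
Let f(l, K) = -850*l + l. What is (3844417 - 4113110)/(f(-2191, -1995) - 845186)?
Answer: -268693/1014973 ≈ -0.26473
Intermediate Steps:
f(l, K) = -849*l
(3844417 - 4113110)/(f(-2191, -1995) - 845186) = (3844417 - 4113110)/(-849*(-2191) - 845186) = -268693/(1860159 - 845186) = -268693/1014973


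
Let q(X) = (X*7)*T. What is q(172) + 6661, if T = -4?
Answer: 1845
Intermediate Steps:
q(X) = -28*X (q(X) = (X*7)*(-4) = (7*X)*(-4) = -28*X)
q(172) + 6661 = -28*172 + 6661 = -4816 + 6661 = 1845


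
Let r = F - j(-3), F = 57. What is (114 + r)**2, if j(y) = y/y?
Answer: 28900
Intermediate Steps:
j(y) = 1
r = 56 (r = 57 - 1*1 = 57 - 1 = 56)
(114 + r)**2 = (114 + 56)**2 = 170**2 = 28900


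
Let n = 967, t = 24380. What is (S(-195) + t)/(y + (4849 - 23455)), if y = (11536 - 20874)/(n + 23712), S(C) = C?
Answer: -127835/98348 ≈ -1.2998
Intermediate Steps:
y = -14/37 (y = (11536 - 20874)/(967 + 23712) = -9338/24679 = -9338*1/24679 = -14/37 ≈ -0.37838)
(S(-195) + t)/(y + (4849 - 23455)) = (-195 + 24380)/(-14/37 + (4849 - 23455)) = 24185/(-14/37 - 18606) = 24185/(-688436/37) = 24185*(-37/688436) = -127835/98348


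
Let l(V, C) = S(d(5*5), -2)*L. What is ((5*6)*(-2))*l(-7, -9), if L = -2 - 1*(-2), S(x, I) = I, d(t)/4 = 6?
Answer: 0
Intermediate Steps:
d(t) = 24 (d(t) = 4*6 = 24)
L = 0 (L = -2 + 2 = 0)
l(V, C) = 0 (l(V, C) = -2*0 = 0)
((5*6)*(-2))*l(-7, -9) = ((5*6)*(-2))*0 = (30*(-2))*0 = -60*0 = 0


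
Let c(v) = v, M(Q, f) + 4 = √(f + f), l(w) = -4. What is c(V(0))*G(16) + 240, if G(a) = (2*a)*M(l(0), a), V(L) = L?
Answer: 240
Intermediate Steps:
M(Q, f) = -4 + √2*√f (M(Q, f) = -4 + √(f + f) = -4 + √(2*f) = -4 + √2*√f)
G(a) = 2*a*(-4 + √2*√a) (G(a) = (2*a)*(-4 + √2*√a) = 2*a*(-4 + √2*√a))
c(V(0))*G(16) + 240 = 0*(2*16*(-4 + √2*√16)) + 240 = 0*(2*16*(-4 + √2*4)) + 240 = 0*(2*16*(-4 + 4*√2)) + 240 = 0*(-128 + 128*√2) + 240 = 0 + 240 = 240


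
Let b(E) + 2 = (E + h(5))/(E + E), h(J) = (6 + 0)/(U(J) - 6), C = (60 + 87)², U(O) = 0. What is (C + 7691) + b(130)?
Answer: 7617609/260 ≈ 29299.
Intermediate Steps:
C = 21609 (C = 147² = 21609)
h(J) = -1 (h(J) = (6 + 0)/(0 - 6) = 6/(-6) = 6*(-⅙) = -1)
b(E) = -2 + (-1 + E)/(2*E) (b(E) = -2 + (E - 1)/(E + E) = -2 + (-1 + E)/((2*E)) = -2 + (-1 + E)*(1/(2*E)) = -2 + (-1 + E)/(2*E))
(C + 7691) + b(130) = (21609 + 7691) + (½)*(-1 - 3*130)/130 = 29300 + (½)*(1/130)*(-1 - 390) = 29300 + (½)*(1/130)*(-391) = 29300 - 391/260 = 7617609/260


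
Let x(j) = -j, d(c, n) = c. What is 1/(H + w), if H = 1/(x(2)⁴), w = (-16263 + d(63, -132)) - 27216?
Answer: -16/694655 ≈ -2.3033e-5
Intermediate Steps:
w = -43416 (w = (-16263 + 63) - 27216 = -16200 - 27216 = -43416)
H = 1/16 (H = 1/((-1*2)⁴) = 1/((-2)⁴) = 1/16 ≈ 0.062500)
1/(H + w) = 1/(1/16 - 43416) = 1/(-694655/16) = -16/694655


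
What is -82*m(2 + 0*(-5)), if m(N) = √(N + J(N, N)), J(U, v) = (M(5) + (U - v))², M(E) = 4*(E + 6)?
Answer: -82*√1938 ≈ -3609.9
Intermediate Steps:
M(E) = 24 + 4*E (M(E) = 4*(6 + E) = 24 + 4*E)
J(U, v) = (44 + U - v)² (J(U, v) = ((24 + 4*5) + (U - v))² = ((24 + 20) + (U - v))² = (44 + (U - v))² = (44 + U - v)²)
m(N) = √(1936 + N) (m(N) = √(N + (44 + N - N)²) = √(N + 44²) = √(N + 1936) = √(1936 + N))
-82*m(2 + 0*(-5)) = -82*√(1936 + (2 + 0*(-5))) = -82*√(1936 + (2 + 0)) = -82*√(1936 + 2) = -82*√1938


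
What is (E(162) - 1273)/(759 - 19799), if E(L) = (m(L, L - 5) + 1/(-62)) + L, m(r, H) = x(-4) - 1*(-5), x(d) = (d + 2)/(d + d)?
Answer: 27423/472192 ≈ 0.058076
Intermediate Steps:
x(d) = (2 + d)/(2*d) (x(d) = (2 + d)/((2*d)) = (2 + d)*(1/(2*d)) = (2 + d)/(2*d))
m(r, H) = 21/4 (m(r, H) = (1/2)*(2 - 4)/(-4) - 1*(-5) = (1/2)*(-1/4)*(-2) + 5 = 1/4 + 5 = 21/4)
E(L) = 649/124 + L (E(L) = (21/4 + 1/(-62)) + L = (21/4 - 1/62) + L = 649/124 + L)
(E(162) - 1273)/(759 - 19799) = ((649/124 + 162) - 1273)/(759 - 19799) = (20737/124 - 1273)/(-19040) = -137115/124*(-1/19040) = 27423/472192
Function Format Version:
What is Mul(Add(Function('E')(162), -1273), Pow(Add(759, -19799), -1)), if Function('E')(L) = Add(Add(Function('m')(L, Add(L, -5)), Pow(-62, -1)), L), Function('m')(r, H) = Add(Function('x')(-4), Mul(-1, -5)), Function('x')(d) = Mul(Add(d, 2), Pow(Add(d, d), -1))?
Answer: Rational(27423, 472192) ≈ 0.058076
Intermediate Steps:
Function('x')(d) = Mul(Rational(1, 2), Pow(d, -1), Add(2, d)) (Function('x')(d) = Mul(Add(2, d), Pow(Mul(2, d), -1)) = Mul(Add(2, d), Mul(Rational(1, 2), Pow(d, -1))) = Mul(Rational(1, 2), Pow(d, -1), Add(2, d)))
Function('m')(r, H) = Rational(21, 4) (Function('m')(r, H) = Add(Mul(Rational(1, 2), Pow(-4, -1), Add(2, -4)), Mul(-1, -5)) = Add(Mul(Rational(1, 2), Rational(-1, 4), -2), 5) = Add(Rational(1, 4), 5) = Rational(21, 4))
Function('E')(L) = Add(Rational(649, 124), L) (Function('E')(L) = Add(Add(Rational(21, 4), Pow(-62, -1)), L) = Add(Add(Rational(21, 4), Rational(-1, 62)), L) = Add(Rational(649, 124), L))
Mul(Add(Function('E')(162), -1273), Pow(Add(759, -19799), -1)) = Mul(Add(Add(Rational(649, 124), 162), -1273), Pow(Add(759, -19799), -1)) = Mul(Add(Rational(20737, 124), -1273), Pow(-19040, -1)) = Mul(Rational(-137115, 124), Rational(-1, 19040)) = Rational(27423, 472192)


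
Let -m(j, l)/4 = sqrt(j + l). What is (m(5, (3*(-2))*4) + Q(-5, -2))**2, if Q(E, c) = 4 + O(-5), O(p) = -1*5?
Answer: -303 + 8*I*sqrt(19) ≈ -303.0 + 34.871*I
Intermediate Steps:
O(p) = -5
m(j, l) = -4*sqrt(j + l)
Q(E, c) = -1 (Q(E, c) = 4 - 5 = -1)
(m(5, (3*(-2))*4) + Q(-5, -2))**2 = (-4*sqrt(5 + (3*(-2))*4) - 1)**2 = (-4*sqrt(5 - 6*4) - 1)**2 = (-4*sqrt(5 - 24) - 1)**2 = (-4*I*sqrt(19) - 1)**2 = (-1 - 4*I*sqrt(19))**2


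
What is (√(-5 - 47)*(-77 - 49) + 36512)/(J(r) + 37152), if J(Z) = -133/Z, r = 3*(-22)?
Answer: 2409792/2452165 - 16632*I*√13/2452165 ≈ 0.98272 - 0.024455*I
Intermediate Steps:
r = -66
(√(-5 - 47)*(-77 - 49) + 36512)/(J(r) + 37152) = (√(-5 - 47)*(-77 - 49) + 36512)/(-133/(-66) + 37152) = (√(-52)*(-126) + 36512)/(-133*(-1/66) + 37152) = ((2*I*√13)*(-126) + 36512)/(133/66 + 37152) = (-252*I*√13 + 36512)/(2452165/66) = (36512 - 252*I*√13)*(66/2452165) = 2409792/2452165 - 16632*I*√13/2452165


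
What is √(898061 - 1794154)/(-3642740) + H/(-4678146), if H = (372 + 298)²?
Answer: -224450/2339073 - I*√896093/3642740 ≈ -0.095957 - 0.00025987*I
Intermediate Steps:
H = 448900 (H = 670² = 448900)
√(898061 - 1794154)/(-3642740) + H/(-4678146) = √(898061 - 1794154)/(-3642740) + 448900/(-4678146) = √(-896093)*(-1/3642740) + 448900*(-1/4678146) = (I*√896093)*(-1/3642740) - 224450/2339073 = -I*√896093/3642740 - 224450/2339073 = -224450/2339073 - I*√896093/3642740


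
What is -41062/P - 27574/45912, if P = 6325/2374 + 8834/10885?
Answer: -1159973977312907/98185589676 ≈ -11814.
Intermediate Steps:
P = 12831363/3691570 (P = 6325*(1/2374) + 8834*(1/10885) = 6325/2374 + 1262/1555 = 12831363/3691570 ≈ 3.4759)
-41062/P - 27574/45912 = -41062/12831363/3691570 - 27574/45912 = -41062*3691570/12831363 - 27574*1/45912 = -151583247340/12831363 - 13787/22956 = -1159973977312907/98185589676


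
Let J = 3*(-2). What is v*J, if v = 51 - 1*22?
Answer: -174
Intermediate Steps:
J = -6
v = 29 (v = 51 - 22 = 29)
v*J = 29*(-6) = -174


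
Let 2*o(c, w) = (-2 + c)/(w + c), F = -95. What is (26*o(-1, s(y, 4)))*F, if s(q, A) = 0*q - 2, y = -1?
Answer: -1235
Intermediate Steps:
s(q, A) = -2 (s(q, A) = 0 - 2 = -2)
o(c, w) = (-2 + c)/(2*(c + w)) (o(c, w) = ((-2 + c)/(w + c))/2 = ((-2 + c)/(c + w))/2 = (-2 + c)/(2*(c + w)))
(26*o(-1, s(y, 4)))*F = (26*((-1 + (½)*(-1))/(-1 - 2)))*(-95) = (26*((-1 - ½)/(-3)))*(-95) = (26*(-⅓*(-3/2)))*(-95) = (26*(½))*(-95) = 13*(-95) = -1235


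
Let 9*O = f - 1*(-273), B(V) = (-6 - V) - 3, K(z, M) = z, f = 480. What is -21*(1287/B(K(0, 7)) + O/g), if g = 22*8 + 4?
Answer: 538783/180 ≈ 2993.2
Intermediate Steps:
g = 180 (g = 176 + 4 = 180)
B(V) = -9 - V
O = 251/3 (O = (480 - 1*(-273))/9 = (480 + 273)/9 = (1/9)*753 = 251/3 ≈ 83.667)
-21*(1287/B(K(0, 7)) + O/g) = -21*(1287/(-9 - 1*0) + (251/3)/180) = -21*(1287/(-9 + 0) + (251/3)*(1/180)) = -21*(1287/(-9) + 251/540) = -21*(1287*(-1/9) + 251/540) = -21*(-143 + 251/540) = -21*(-76969/540) = 538783/180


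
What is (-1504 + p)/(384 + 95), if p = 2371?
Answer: 867/479 ≈ 1.8100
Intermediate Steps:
(-1504 + p)/(384 + 95) = (-1504 + 2371)/(384 + 95) = 867/479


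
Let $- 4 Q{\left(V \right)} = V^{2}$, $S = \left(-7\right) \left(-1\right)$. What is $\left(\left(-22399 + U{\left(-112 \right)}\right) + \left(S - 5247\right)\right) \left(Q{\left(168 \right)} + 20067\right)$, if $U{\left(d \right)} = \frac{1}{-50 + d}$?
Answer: $- \frac{19418999903}{54} \approx -3.5961 \cdot 10^{8}$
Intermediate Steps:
$S = 7$
$Q{\left(V \right)} = - \frac{V^{2}}{4}$
$\left(\left(-22399 + U{\left(-112 \right)}\right) + \left(S - 5247\right)\right) \left(Q{\left(168 \right)} + 20067\right) = \left(\left(-22399 + \frac{1}{-50 - 112}\right) + \left(7 - 5247\right)\right) \left(- \frac{168^{2}}{4} + 20067\right) = \left(\left(-22399 + \frac{1}{-162}\right) + \left(7 - 5247\right)\right) \left(\left(- \frac{1}{4}\right) 28224 + 20067\right) = \left(\left(-22399 - \frac{1}{162}\right) - 5240\right) \left(-7056 + 20067\right) = \left(- \frac{3628639}{162} - 5240\right) 13011 = \left(- \frac{4477519}{162}\right) 13011 = - \frac{19418999903}{54}$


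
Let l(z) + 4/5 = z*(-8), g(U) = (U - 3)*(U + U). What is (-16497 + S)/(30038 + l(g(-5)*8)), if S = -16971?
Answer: -83670/62293 ≈ -1.3432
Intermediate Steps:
g(U) = 2*U*(-3 + U) (g(U) = (-3 + U)*(2*U) = 2*U*(-3 + U))
l(z) = -⅘ - 8*z (l(z) = -⅘ + z*(-8) = -⅘ - 8*z)
(-16497 + S)/(30038 + l(g(-5)*8)) = (-16497 - 16971)/(30038 + (-⅘ - 8*2*(-5)*(-3 - 5)*8)) = -33468/(30038 + (-⅘ - 8*2*(-5)*(-8)*8)) = -33468/(30038 + (-⅘ - 640*8)) = -33468/(30038 + (-⅘ - 8*640)) = -33468/(30038 + (-⅘ - 5120)) = -33468/(30038 - 25604/5) = -33468/124586/5 = -33468*5/124586 = -83670/62293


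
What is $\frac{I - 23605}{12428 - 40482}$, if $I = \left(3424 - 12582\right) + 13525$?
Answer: $\frac{9619}{14027} \approx 0.68575$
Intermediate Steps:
$I = 4367$ ($I = -9158 + 13525 = 4367$)
$\frac{I - 23605}{12428 - 40482} = \frac{4367 - 23605}{12428 - 40482} = - \frac{19238}{-28054} = \left(-19238\right) \left(- \frac{1}{28054}\right) = \frac{9619}{14027}$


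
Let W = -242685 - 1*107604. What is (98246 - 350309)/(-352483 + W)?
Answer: 36009/100396 ≈ 0.35867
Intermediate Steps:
W = -350289 (W = -242685 - 107604 = -350289)
(98246 - 350309)/(-352483 + W) = (98246 - 350309)/(-352483 - 350289) = -252063/(-702772) = -252063*(-1/702772) = 36009/100396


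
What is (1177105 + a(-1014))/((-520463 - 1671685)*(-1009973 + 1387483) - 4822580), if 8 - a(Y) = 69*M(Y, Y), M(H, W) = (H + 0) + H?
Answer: -263409/165512522812 ≈ -1.5915e-6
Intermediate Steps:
M(H, W) = 2*H (M(H, W) = H + H = 2*H)
a(Y) = 8 - 138*Y (a(Y) = 8 - 69*2*Y = 8 - 138*Y)
(1177105 + a(-1014))/((-520463 - 1671685)*(-1009973 + 1387483) - 4822580) = (1177105 + (8 - 138*(-1014)))/((-520463 - 1671685)*(-1009973 + 1387483) - 4822580) = (1177105 + (8 + 139932))/(-2192148*377510 - 4822580) = (1177105 + 139940)/(-827557791480 - 4822580) = 1317045/(-827562614060) = 1317045*(-1/827562614060) = -263409/165512522812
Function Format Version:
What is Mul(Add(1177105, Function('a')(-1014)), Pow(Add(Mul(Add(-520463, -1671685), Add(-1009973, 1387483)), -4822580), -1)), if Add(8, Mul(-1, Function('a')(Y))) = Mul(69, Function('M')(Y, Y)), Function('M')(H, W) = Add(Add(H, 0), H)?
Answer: Rational(-263409, 165512522812) ≈ -1.5915e-6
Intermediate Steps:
Function('M')(H, W) = Mul(2, H) (Function('M')(H, W) = Add(H, H) = Mul(2, H))
Function('a')(Y) = Add(8, Mul(-138, Y)) (Function('a')(Y) = Add(8, Mul(-1, Mul(69, Mul(2, Y)))) = Add(8, Mul(-1, Mul(138, Y))) = Add(8, Mul(-138, Y)))
Mul(Add(1177105, Function('a')(-1014)), Pow(Add(Mul(Add(-520463, -1671685), Add(-1009973, 1387483)), -4822580), -1)) = Mul(Add(1177105, Add(8, Mul(-138, -1014))), Pow(Add(Mul(Add(-520463, -1671685), Add(-1009973, 1387483)), -4822580), -1)) = Mul(Add(1177105, Add(8, 139932)), Pow(Add(Mul(-2192148, 377510), -4822580), -1)) = Mul(Add(1177105, 139940), Pow(Add(-827557791480, -4822580), -1)) = Mul(1317045, Pow(-827562614060, -1)) = Mul(1317045, Rational(-1, 827562614060)) = Rational(-263409, 165512522812)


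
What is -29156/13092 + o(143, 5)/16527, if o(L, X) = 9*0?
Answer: -7289/3273 ≈ -2.2270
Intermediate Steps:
o(L, X) = 0
-29156/13092 + o(143, 5)/16527 = -29156/13092 + 0/16527 = -29156*1/13092 + 0*(1/16527) = -7289/3273 + 0 = -7289/3273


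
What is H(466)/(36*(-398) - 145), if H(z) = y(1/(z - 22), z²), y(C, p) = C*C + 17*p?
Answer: -727757508673/2853149328 ≈ -255.07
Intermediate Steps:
y(C, p) = C² + 17*p
H(z) = (-22 + z)⁻² + 17*z² (H(z) = (1/(z - 22))² + 17*z² = (1/(-22 + z))² + 17*z² = (-22 + z)⁻² + 17*z²)
H(466)/(36*(-398) - 145) = ((-22 + 466)⁻² + 17*466²)/(36*(-398) - 145) = (444⁻² + 17*217156)/(-14328 - 145) = (1/197136 + 3691652)/(-14473) = (727757508673/197136)*(-1/14473) = -727757508673/2853149328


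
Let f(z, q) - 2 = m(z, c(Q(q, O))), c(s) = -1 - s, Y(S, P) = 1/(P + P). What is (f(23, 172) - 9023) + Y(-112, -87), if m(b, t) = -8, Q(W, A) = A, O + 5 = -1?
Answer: -1571047/174 ≈ -9029.0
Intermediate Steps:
O = -6 (O = -5 - 1 = -6)
Y(S, P) = 1/(2*P)
f(z, q) = -6 (f(z, q) = 2 - 8 = -6)
(f(23, 172) - 9023) + Y(-112, -87) = (-6 - 9023) + (½)/(-87) = -9029 + (½)*(-1/87) = -9029 - 1/174 = -1571047/174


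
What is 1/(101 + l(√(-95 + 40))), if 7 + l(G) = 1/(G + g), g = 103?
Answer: 1002519/94246469 + I*√55/94246469 ≈ 0.010637 + 7.8689e-8*I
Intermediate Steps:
l(G) = -7 + 1/(103 + G) (l(G) = -7 + 1/(G + 103) = -7 + 1/(103 + G))
1/(101 + l(√(-95 + 40))) = 1/(101 + (-720 - 7*√(-95 + 40))/(103 + √(-95 + 40))) = 1/(101 + (-720 - 7*I*√55)/(103 + √(-55))) = 1/(101 + (-720 - 7*I*√55)/(103 + I*√55))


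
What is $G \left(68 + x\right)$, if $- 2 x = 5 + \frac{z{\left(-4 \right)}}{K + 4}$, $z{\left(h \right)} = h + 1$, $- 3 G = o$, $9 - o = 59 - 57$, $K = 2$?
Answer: $- \frac{1841}{12} \approx -153.42$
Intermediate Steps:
$o = 7$ ($o = 9 - \left(59 - 57\right) = 9 - 2 = 7$)
$G = - \frac{7}{3}$ ($G = \left(- \frac{1}{3}\right) 7 = - \frac{7}{3} \approx -2.3333$)
$z{\left(h \right)} = 1 + h$
$x = - \frac{9}{4}$ ($x = - \frac{5 + \frac{1 - 4}{2 + 4}}{2} = - \frac{5 - \frac{3}{6}}{2} = - \frac{5 - \frac{1}{2}}{2} = \left(- \frac{1}{2}\right) \frac{9}{2} = - \frac{9}{4} \approx -2.25$)
$G \left(68 + x\right) = - \frac{7 \left(68 - \frac{9}{4}\right)}{3} = \left(- \frac{7}{3}\right) \frac{263}{4} = - \frac{1841}{12}$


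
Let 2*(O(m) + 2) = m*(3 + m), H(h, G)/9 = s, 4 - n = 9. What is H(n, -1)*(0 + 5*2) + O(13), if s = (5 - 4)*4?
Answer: 462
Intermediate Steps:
n = -5 (n = 4 - 1*9 = 4 - 9 = -5)
s = 4 (s = 1*4 = 4)
H(h, G) = 36 (H(h, G) = 9*4 = 36)
O(m) = -2 + m*(3 + m)/2 (O(m) = -2 + (m*(3 + m))/2 = -2 + m*(3 + m)/2)
H(n, -1)*(0 + 5*2) + O(13) = 36*(0 + 5*2) + (-2 + (½)*13² + (3/2)*13) = 36*(0 + 10) + (-2 + (½)*169 + 39/2) = 36*10 + (-2 + 169/2 + 39/2) = 360 + 102 = 462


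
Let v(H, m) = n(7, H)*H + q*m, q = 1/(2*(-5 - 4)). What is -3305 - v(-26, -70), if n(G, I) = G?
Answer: -28142/9 ≈ -3126.9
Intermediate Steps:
q = -1/18 (q = 1/(2*(-9)) = 1/(-18) = -1/18 ≈ -0.055556)
v(H, m) = 7*H - m/18
-3305 - v(-26, -70) = -3305 - (7*(-26) - 1/18*(-70)) = -3305 - (-182 + 35/9) = -3305 - 1*(-1603/9) = -3305 + 1603/9 = -28142/9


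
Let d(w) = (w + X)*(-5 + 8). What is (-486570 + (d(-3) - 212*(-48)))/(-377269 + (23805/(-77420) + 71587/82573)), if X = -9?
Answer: 203048166324920/160786820856751 ≈ 1.2628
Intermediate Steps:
d(w) = -27 + 3*w (d(w) = (w - 9)*(-5 + 8) = (-9 + w)*3 = -27 + 3*w)
(-486570 + (d(-3) - 212*(-48)))/(-377269 + (23805/(-77420) + 71587/82573)) = (-486570 + ((-27 + 3*(-3)) - 212*(-48)))/(-377269 + (23805/(-77420) + 71587/82573)) = (-486570 + ((-27 - 9) + 10176))/(-377269 + (23805*(-1/77420) + 71587*(1/82573))) = (-486570 + (-36 + 10176))/(-377269 + (-4761/15484 + 71587/82573)) = (-486570 + 10140)/(-377269 + 715323055/1278560332) = -476430/(-482360462570253/1278560332) = -476430*(-1278560332/482360462570253) = 203048166324920/160786820856751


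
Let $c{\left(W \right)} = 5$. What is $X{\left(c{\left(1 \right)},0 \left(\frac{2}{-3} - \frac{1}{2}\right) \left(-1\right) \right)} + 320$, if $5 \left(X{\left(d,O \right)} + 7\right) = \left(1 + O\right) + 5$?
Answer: $\frac{1571}{5} \approx 314.2$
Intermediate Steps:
$X{\left(d,O \right)} = - \frac{29}{5} + \frac{O}{5}$ ($X{\left(d,O \right)} = -7 + \frac{\left(1 + O\right) + 5}{5} = -7 + \frac{6 + O}{5} = -7 + \left(\frac{6}{5} + \frac{O}{5}\right) = - \frac{29}{5} + \frac{O}{5}$)
$X{\left(c{\left(1 \right)},0 \left(\frac{2}{-3} - \frac{1}{2}\right) \left(-1\right) \right)} + 320 = \left(- \frac{29}{5} + \frac{0 \left(\frac{2}{-3} - \frac{1}{2}\right) \left(-1\right)}{5}\right) + 320 = \left(- \frac{29}{5} + \frac{0 \left(2 \left(- \frac{1}{3}\right) - \frac{1}{2}\right) \left(-1\right)}{5}\right) + 320 = \left(- \frac{29}{5} + \frac{0 \left(- \frac{2}{3} - \frac{1}{2}\right) \left(-1\right)}{5}\right) + 320 = \left(- \frac{29}{5} + \frac{0 \left(- \frac{7}{6}\right) \left(-1\right)}{5}\right) + 320 = \left(- \frac{29}{5} + \frac{0 \left(-1\right)}{5}\right) + 320 = \left(- \frac{29}{5} + \frac{1}{5} \cdot 0\right) + 320 = \left(- \frac{29}{5} + 0\right) + 320 = - \frac{29}{5} + 320 = \frac{1571}{5}$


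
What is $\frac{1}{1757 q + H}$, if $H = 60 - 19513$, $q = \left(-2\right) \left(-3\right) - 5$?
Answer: $- \frac{1}{17696} \approx -5.651 \cdot 10^{-5}$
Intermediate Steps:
$q = 1$ ($q = 6 - 5 = 1$)
$H = -19453$ ($H = 60 - 19513 = -19453$)
$\frac{1}{1757 q + H} = \frac{1}{1757 \cdot 1 - 19453} = \frac{1}{1757 - 19453} = \frac{1}{-17696} = - \frac{1}{17696}$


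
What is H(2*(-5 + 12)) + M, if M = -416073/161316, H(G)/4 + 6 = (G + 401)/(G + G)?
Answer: 12310847/376404 ≈ 32.706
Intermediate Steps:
H(G) = -24 + 2*(401 + G)/G (H(G) = -24 + 4*((G + 401)/(G + G)) = -24 + 4*((401 + G)/((2*G))) = -24 + 4*((401 + G)*(1/(2*G))) = -24 + 4*((401 + G)/(2*G)) = -24 + 2*(401 + G)/G)
M = -138691/53772 (M = -416073*1/161316 = -138691/53772 ≈ -2.5792)
H(2*(-5 + 12)) + M = (-22 + 802/((2*(-5 + 12)))) - 138691/53772 = (-22 + 802/((2*7))) - 138691/53772 = (-22 + 802/14) - 138691/53772 = (-22 + 802*(1/14)) - 138691/53772 = (-22 + 401/7) - 138691/53772 = 247/7 - 138691/53772 = 12310847/376404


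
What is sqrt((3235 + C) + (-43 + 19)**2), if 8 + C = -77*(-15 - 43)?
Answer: sqrt(8269) ≈ 90.934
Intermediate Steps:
C = 4458 (C = -8 - 77*(-15 - 43) = -8 - 77*(-58) = -8 + 4466 = 4458)
sqrt((3235 + C) + (-43 + 19)**2) = sqrt((3235 + 4458) + (-43 + 19)**2) = sqrt(7693 + (-24)**2) = sqrt(7693 + 576) = sqrt(8269)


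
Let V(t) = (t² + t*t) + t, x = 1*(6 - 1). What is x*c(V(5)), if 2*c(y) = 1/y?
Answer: 1/22 ≈ 0.045455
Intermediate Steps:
x = 5 (x = 1*5 = 5)
V(t) = t + 2*t² (V(t) = (t² + t²) + t = 2*t² + t = t + 2*t²)
c(y) = 1/(2*y)
x*c(V(5)) = 5*(1/(2*((5*(1 + 2*5))))) = 5*(1/(2*((5*(1 + 10))))) = 5*(1/(2*((5*11)))) = 5*((½)/55) = 5*((½)*(1/55)) = 5*(1/110) = 1/22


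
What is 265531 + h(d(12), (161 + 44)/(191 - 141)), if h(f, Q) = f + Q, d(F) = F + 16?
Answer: 2655631/10 ≈ 2.6556e+5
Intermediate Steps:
d(F) = 16 + F
h(f, Q) = Q + f
265531 + h(d(12), (161 + 44)/(191 - 141)) = 265531 + ((161 + 44)/(191 - 141) + (16 + 12)) = 265531 + (205/50 + 28) = 265531 + (205*(1/50) + 28) = 265531 + (41/10 + 28) = 265531 + 321/10 = 2655631/10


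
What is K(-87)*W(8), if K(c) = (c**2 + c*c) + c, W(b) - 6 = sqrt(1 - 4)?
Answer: 90306 + 15051*I*sqrt(3) ≈ 90306.0 + 26069.0*I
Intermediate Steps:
W(b) = 6 + I*sqrt(3) (W(b) = 6 + sqrt(1 - 4) = 6 + sqrt(-3) = 6 + I*sqrt(3))
K(c) = c + 2*c**2 (K(c) = (c**2 + c**2) + c = 2*c**2 + c = c + 2*c**2)
K(-87)*W(8) = (-87*(1 + 2*(-87)))*(6 + I*sqrt(3)) = (-87*(1 - 174))*(6 + I*sqrt(3)) = (-87*(-173))*(6 + I*sqrt(3)) = 15051*(6 + I*sqrt(3)) = 90306 + 15051*I*sqrt(3)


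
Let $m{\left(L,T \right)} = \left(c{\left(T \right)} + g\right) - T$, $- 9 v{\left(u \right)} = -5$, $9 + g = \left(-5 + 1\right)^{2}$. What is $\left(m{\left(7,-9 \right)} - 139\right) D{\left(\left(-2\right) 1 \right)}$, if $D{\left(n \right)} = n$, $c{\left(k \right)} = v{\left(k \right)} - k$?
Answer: $\frac{2042}{9} \approx 226.89$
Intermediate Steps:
$g = 7$ ($g = -9 + \left(-5 + 1\right)^{2} = -9 + \left(-4\right)^{2} = -9 + 16 = 7$)
$v{\left(u \right)} = \frac{5}{9}$ ($v{\left(u \right)} = \left(- \frac{1}{9}\right) \left(-5\right) = \frac{5}{9}$)
$c{\left(k \right)} = \frac{5}{9} - k$
$m{\left(L,T \right)} = \frac{68}{9} - 2 T$ ($m{\left(L,T \right)} = \left(\left(\frac{5}{9} - T\right) + 7\right) - T = \left(\frac{68}{9} - T\right) - T = \frac{68}{9} - 2 T$)
$\left(m{\left(7,-9 \right)} - 139\right) D{\left(\left(-2\right) 1 \right)} = \left(\left(\frac{68}{9} - -18\right) - 139\right) \left(\left(-2\right) 1\right) = \left(\left(\frac{68}{9} + 18\right) - 139\right) \left(-2\right) = \left(\frac{230}{9} - 139\right) \left(-2\right) = \left(- \frac{1021}{9}\right) \left(-2\right) = \frac{2042}{9}$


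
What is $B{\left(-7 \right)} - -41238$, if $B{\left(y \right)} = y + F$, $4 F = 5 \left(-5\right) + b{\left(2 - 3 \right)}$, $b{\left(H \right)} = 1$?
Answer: $41225$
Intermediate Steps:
$F = -6$ ($F = \frac{5 \left(-5\right) + 1}{4} = \frac{-25 + 1}{4} = \frac{1}{4} \left(-24\right) = -6$)
$B{\left(y \right)} = -6 + y$ ($B{\left(y \right)} = y - 6 = -6 + y$)
$B{\left(-7 \right)} - -41238 = \left(-6 - 7\right) - -41238 = -13 + 41238 = 41225$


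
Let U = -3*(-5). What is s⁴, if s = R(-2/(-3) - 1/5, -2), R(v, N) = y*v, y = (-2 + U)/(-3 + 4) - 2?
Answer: 35153041/50625 ≈ 694.38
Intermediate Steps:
U = 15
y = 11 (y = (-2 + 15)/(-3 + 4) - 2 = 13/1 - 2 = 13*1 - 2 = 13 - 2 = 11)
R(v, N) = 11*v
s = 77/15 (s = 11*(-2/(-3) - 1/5) = 11*(-2*(-⅓) - 1*⅕) = 11*(⅔ - ⅕) = 11*(7/15) = 77/15 ≈ 5.1333)
s⁴ = (77/15)⁴ = 35153041/50625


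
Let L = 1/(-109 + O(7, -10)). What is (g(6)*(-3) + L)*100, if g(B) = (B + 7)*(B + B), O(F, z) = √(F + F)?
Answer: -555386500/11867 - 100*√14/11867 ≈ -46801.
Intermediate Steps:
O(F, z) = √2*√F (O(F, z) = √(2*F) = √2*√F)
g(B) = 2*B*(7 + B) (g(B) = (7 + B)*(2*B) = 2*B*(7 + B))
L = 1/(-109 + √14) (L = 1/(-109 + √2*√7) = 1/(-109 + √14) ≈ -0.0095004)
(g(6)*(-3) + L)*100 = ((2*6*(7 + 6))*(-3) + (-109/11867 - √14/11867))*100 = ((2*6*13)*(-3) + (-109/11867 - √14/11867))*100 = (156*(-3) + (-109/11867 - √14/11867))*100 = (-468 + (-109/11867 - √14/11867))*100 = (-5553865/11867 - √14/11867)*100 = -555386500/11867 - 100*√14/11867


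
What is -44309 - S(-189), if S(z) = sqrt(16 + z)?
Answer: -44309 - I*sqrt(173) ≈ -44309.0 - 13.153*I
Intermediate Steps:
-44309 - S(-189) = -44309 - sqrt(16 - 189) = -44309 - sqrt(-173) = -44309 - I*sqrt(173)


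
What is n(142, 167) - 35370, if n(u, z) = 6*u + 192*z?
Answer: -2454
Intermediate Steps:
n(142, 167) - 35370 = (6*142 + 192*167) - 35370 = (852 + 32064) - 35370 = 32916 - 35370 = -2454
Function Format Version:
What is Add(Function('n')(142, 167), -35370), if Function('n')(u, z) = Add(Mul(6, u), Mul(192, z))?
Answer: -2454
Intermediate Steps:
Add(Function('n')(142, 167), -35370) = Add(Add(Mul(6, 142), Mul(192, 167)), -35370) = Add(Add(852, 32064), -35370) = Add(32916, -35370) = -2454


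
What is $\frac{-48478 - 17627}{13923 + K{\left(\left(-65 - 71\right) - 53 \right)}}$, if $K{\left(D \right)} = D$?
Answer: $- \frac{7345}{1526} \approx -4.8132$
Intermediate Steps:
$\frac{-48478 - 17627}{13923 + K{\left(\left(-65 - 71\right) - 53 \right)}} = \frac{-48478 - 17627}{13923 - 189} = - \frac{66105}{13923 - 189} = - \frac{66105}{13734} = \left(-66105\right) \frac{1}{13734} = - \frac{7345}{1526}$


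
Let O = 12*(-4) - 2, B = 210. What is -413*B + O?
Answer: -86780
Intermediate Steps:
O = -50 (O = -48 - 2 = -50)
-413*B + O = -413*210 - 50 = -86730 - 50 = -86780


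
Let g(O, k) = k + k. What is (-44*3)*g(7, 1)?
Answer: -264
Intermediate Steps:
g(O, k) = 2*k
(-44*3)*g(7, 1) = (-44*3)*(2*1) = -132*2 = -264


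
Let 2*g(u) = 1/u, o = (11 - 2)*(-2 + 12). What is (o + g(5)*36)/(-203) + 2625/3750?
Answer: 97/406 ≈ 0.23892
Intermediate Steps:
o = 90 (o = 9*10 = 90)
g(u) = 1/(2*u) (g(u) = (1/u)/2 = 1/(2*u))
(o + g(5)*36)/(-203) + 2625/3750 = (90 + ((1/2)/5)*36)/(-203) + 2625/3750 = (90 + ((1/2)*(1/5))*36)*(-1/203) + 2625*(1/3750) = (90 + (1/10)*36)*(-1/203) + 7/10 = (90 + 18/5)*(-1/203) + 7/10 = (468/5)*(-1/203) + 7/10 = -468/1015 + 7/10 = 97/406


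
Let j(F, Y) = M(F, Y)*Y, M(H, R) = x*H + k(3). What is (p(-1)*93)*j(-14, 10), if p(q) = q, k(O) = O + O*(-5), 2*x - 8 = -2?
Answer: 50220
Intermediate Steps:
x = 3 (x = 4 + (½)*(-2) = 4 - 1 = 3)
k(O) = -4*O (k(O) = O - 5*O = -4*O)
M(H, R) = -12 + 3*H (M(H, R) = 3*H - 4*3 = 3*H - 12 = -12 + 3*H)
j(F, Y) = Y*(-12 + 3*F) (j(F, Y) = (-12 + 3*F)*Y = Y*(-12 + 3*F))
(p(-1)*93)*j(-14, 10) = (-1*93)*(3*10*(-4 - 14)) = -279*10*(-18) = -93*(-540) = 50220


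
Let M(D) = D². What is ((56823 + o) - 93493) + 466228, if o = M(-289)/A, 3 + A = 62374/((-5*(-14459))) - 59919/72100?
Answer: 1242161634099178/3094417441 ≈ 4.0142e+5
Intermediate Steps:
A = -3094417441/1042493900 (A = -3 + (62374/((-5*(-14459))) - 59919/72100) = -3 + (62374/72295 - 59919*1/72100) = -3 + (62374*(1/72295) - 59919/72100) = -3 + (62374/72295 - 59919/72100) = -3 + 33064259/1042493900 = -3094417441/1042493900 ≈ -2.9683)
o = -87070133021900/3094417441 (o = (-289)²/(-3094417441/1042493900) = 83521*(-1042493900/3094417441) = -87070133021900/3094417441 ≈ -28138.)
((56823 + o) - 93493) + 466228 = ((56823 - 87070133021900/3094417441) - 93493) + 466228 = (88763949228043/3094417441 - 93493) + 466228 = -200542420583370/3094417441 + 466228 = 1242161634099178/3094417441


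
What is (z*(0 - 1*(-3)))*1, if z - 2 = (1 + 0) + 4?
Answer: 21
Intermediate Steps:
z = 7 (z = 2 + ((1 + 0) + 4) = 2 + (1 + 4) = 2 + 5 = 7)
(z*(0 - 1*(-3)))*1 = (7*(0 - 1*(-3)))*1 = (7*(0 + 3))*1 = (7*3)*1 = 21*1 = 21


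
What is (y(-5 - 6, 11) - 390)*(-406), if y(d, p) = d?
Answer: 162806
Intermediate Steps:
(y(-5 - 6, 11) - 390)*(-406) = ((-5 - 6) - 390)*(-406) = (-11 - 390)*(-406) = -401*(-406) = 162806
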